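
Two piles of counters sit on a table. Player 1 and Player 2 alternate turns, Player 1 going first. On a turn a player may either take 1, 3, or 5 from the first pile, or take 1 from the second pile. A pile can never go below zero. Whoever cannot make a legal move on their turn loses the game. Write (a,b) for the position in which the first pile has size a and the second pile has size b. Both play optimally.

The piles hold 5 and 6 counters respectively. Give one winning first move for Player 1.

Move to (4,6).

Label each position W (a win for the player to move) or L (a loss). A position with no legal move is L; any other position is W exactly when some move reaches an L, and L when every move reaches a W.
No move ever increases a pile, so every position that can arise here has a ≤ 5 and b ≤ 6; it is enough to label the cells with 0 ≤ a ≤ 5 and 0 ≤ b ≤ 6.
Every move lowers a or b (never raises either), so fill the grid row by row in increasing a, and left to right within a row: each cell's successors are then already labelled.
      b=0  b=1  b=2  b=3  b=4  b=5  b=6
a=0:    L    W    L    W    L    W    L
a=1:    W    L    W    L    W    L    W
a=2:    L    W    L    W    L    W    L
a=3:    W    L    W    L    W    L    W
a=4:    L    W    L    W    L    W    L
a=5:    W    L    W    L    W    L    W
Cells with no legal move (terminal, hence L): (0,0).
The remaining L cells, each justified by listing all of its moves:
(0,2): the only move is to (0,1)(W), a W ⇒ L
(0,4): the only move is to (0,3)(W), a W ⇒ L
(0,6): the only move is to (0,5)(W), a W ⇒ L
(1,1): moves to (0,1)(W), (1,0)(W); every one is W ⇒ L
(1,3): moves to (0,3)(W), (1,2)(W); every one is W ⇒ L
(1,5): moves to (0,5)(W), (1,4)(W); every one is W ⇒ L
(2,0): the only move is to (1,0)(W), a W ⇒ L
(2,2): moves to (1,2)(W), (2,1)(W); every one is W ⇒ L
(2,4): moves to (1,4)(W), (2,3)(W); every one is W ⇒ L
(2,6): moves to (1,6)(W), (2,5)(W); every one is W ⇒ L
(3,1): moves to (2,1)(W), (0,1)(W), (3,0)(W); every one is W ⇒ L
(3,3): moves to (2,3)(W), (0,3)(W), (3,2)(W); every one is W ⇒ L
(3,5): moves to (2,5)(W), (0,5)(W), (3,4)(W); every one is W ⇒ L
(4,0): moves to (3,0)(W), (1,0)(W); every one is W ⇒ L
(4,2): moves to (3,2)(W), (1,2)(W), (4,1)(W); every one is W ⇒ L
(4,4): moves to (3,4)(W), (1,4)(W), (4,3)(W); every one is W ⇒ L
(4,6): moves to (3,6)(W), (1,6)(W), (4,5)(W); every one is W ⇒ L
(5,1): moves to (4,1)(W), (2,1)(W), (0,1)(W), (5,0)(W); every one is W ⇒ L
(5,3): moves to (4,3)(W), (2,3)(W), (0,3)(W), (5,2)(W); every one is W ⇒ L
(5,5): moves to (4,5)(W), (2,5)(W), (0,5)(W), (5,4)(W); every one is W ⇒ L
Every other cell has at least one move into one of the L cells above, so it is W.
From (5,6), the L positions reachable in one move are: (4,6), (2,6), (0,6), (5,5). Any move reaching one of these is winning.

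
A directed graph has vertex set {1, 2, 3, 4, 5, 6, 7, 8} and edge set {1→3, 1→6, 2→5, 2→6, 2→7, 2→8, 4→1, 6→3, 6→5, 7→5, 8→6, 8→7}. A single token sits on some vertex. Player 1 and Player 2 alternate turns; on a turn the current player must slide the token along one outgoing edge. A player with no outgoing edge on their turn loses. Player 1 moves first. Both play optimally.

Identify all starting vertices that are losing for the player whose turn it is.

3, 4, 5, 8

Work bottom-up. With no move the player to move loses. Otherwise the position is W if at least one move leads to an L position for the opponent, and L if every move leads to a W.
Every edge goes from a vertex to one that appears earlier in the order 5, 3, 7, 6, 8, 1, 4, 2, so processing vertices in that order labels each vertex after all of its successors.
5: no outgoing edge → L
3: no outgoing edge → L
7: →5(L), so W
6: →3(L), so W
8: →6(W), 7(W) — all W, so L
1: →3(L), so W
4: →1(W) only, which is W, so L
2: →8(L), so W
The losing starting vertices are exactly the entries labelled L in this table (4 of them).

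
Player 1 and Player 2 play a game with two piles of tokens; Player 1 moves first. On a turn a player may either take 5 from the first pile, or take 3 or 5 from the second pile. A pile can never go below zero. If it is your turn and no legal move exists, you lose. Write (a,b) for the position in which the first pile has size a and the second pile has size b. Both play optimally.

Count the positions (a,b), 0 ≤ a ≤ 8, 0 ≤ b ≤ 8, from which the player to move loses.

Classify positions by backward induction: terminal positions (no move available) are L. From any other position, the mover wins iff some move reaches an L.
Every move lowers a or b (never raises either), so fill the grid row by row in increasing a, and left to right within a row: each cell's successors are then already labelled.
      b=0  b=1  b=2  b=3  b=4  b=5  b=6  b=7  b=8
a=0:    L    L    L    W    W    W    W    W    L
a=1:    L    L    L    W    W    W    W    W    L
a=2:    L    L    L    W    W    W    W    W    L
a=3:    L    L    L    W    W    W    W    W    L
a=4:    L    L    L    W    W    W    W    W    L
a=5:    W    W    W    L    L    L    W    W    W
a=6:    W    W    W    L    L    L    W    W    W
a=7:    W    W    W    L    L    L    W    W    W
a=8:    W    W    W    L    L    L    W    W    W
Cells with no legal move (terminal, hence L): (0,0), (0,1), (0,2), (1,0), (1,1), (1,2), (2,0), (2,1), (2,2), (3,0), (3,1), (3,2), (4,0), (4,1), (4,2).
The remaining L cells, each justified by listing all of its moves:
(0,8): →(0,5)(W), (0,3)(W) — all W, so L
(1,8): →(1,5)(W), (1,3)(W) — all W, so L
(2,8): →(2,5)(W), (2,3)(W) — all W, so L
(3,8): →(3,5)(W), (3,3)(W) — all W, so L
(4,8): →(4,5)(W), (4,3)(W) — all W, so L
(5,3): →(0,3)(W), (5,0)(W) — all W, so L
(5,4): →(0,4)(W), (5,1)(W) — all W, so L
(5,5): →(0,5)(W), (5,2)(W), (5,0)(W) — all W, so L
(6,3): →(1,3)(W), (6,0)(W) — all W, so L
(6,4): →(1,4)(W), (6,1)(W) — all W, so L
(6,5): →(1,5)(W), (6,2)(W), (6,0)(W) — all W, so L
(7,3): →(2,3)(W), (7,0)(W) — all W, so L
(7,4): →(2,4)(W), (7,1)(W) — all W, so L
(7,5): →(2,5)(W), (7,2)(W), (7,0)(W) — all W, so L
(8,3): →(3,3)(W), (8,0)(W) — all W, so L
(8,4): →(3,4)(W), (8,1)(W) — all W, so L
(8,5): →(3,5)(W), (8,2)(W), (8,0)(W) — all W, so L
Every other cell has at least one move into one of the L cells above, so it is W.
L cells per row: a=0: 4, a=1: 4, a=2: 4, a=3: 4, a=4: 4, a=5: 3, a=6: 3, a=7: 3, a=8: 3; total 32.

32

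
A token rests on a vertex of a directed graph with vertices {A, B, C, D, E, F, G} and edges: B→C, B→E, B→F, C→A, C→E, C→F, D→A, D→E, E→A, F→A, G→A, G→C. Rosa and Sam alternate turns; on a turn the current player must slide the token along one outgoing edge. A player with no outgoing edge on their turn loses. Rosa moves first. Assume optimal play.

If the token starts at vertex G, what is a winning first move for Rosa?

Move to A.

Build the W/L table. Terminal = L. A non-terminal position is W if it has a move to some L; otherwise it is L.
Every edge goes from a vertex to one that appears earlier in the order A, F, E, C, D, G, B, so processing vertices in that order labels each vertex after all of its successors.
A: no outgoing edge → L
F: →A(L), so W
E: →A(L), so W
C: →A(L), so W
D: →A(L), so W
G: →A(L), so W
B: →C(W), E(W), F(W) — all W, so L
From G, the L positions reachable in one move are: A.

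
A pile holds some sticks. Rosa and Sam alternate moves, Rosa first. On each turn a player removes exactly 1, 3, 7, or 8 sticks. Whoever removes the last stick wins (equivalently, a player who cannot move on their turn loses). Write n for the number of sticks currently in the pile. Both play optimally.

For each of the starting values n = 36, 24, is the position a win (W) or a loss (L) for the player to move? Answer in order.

Compute win/loss labels from the base case upward. A position with no move is L. Any other position is W if it can reach an L in one move, else L.
n=0: no move → L
n=1: reaches L-position 0 → W
n=2: only reaches 1(W), which is W → L
n=3: reaches L-position 2 → W
n=4: only reaches 3(W), 1(W), all W → L
n=5: reaches L-position 4 → W
n=6: only reaches 5(W), 3(W), all W → L
n=7: reaches L-position 6 → W
n=8: reaches L-position 0 → W
n=9: reaches L-position 6 → W
n=10: reaches L-position 2 → W
n=11: reaches L-position 4 → W
n=12: reaches L-position 4 → W
n=13: reaches L-position 6 → W
n=14: reaches L-position 6 → W
n=15: only reaches 14(W), 12(W), 8(W), 7(W), all W → L
n=16: reaches L-position 15 → W
n=17: only reaches 16(W), 14(W), 10(W), 9(W), all W → L
n=18: reaches L-position 17 → W
n=19: only reaches 18(W), 16(W), 12(W), 11(W), all W → L
n=20: reaches L-position 19 → W
n=21: only reaches 20(W), 18(W), 14(W), 13(W), all W → L
n=22: reaches L-position 21 → W
n=23: reaches L-position 15 → W
n=24: reaches L-position 21 → W
n=25: reaches L-position 17 → W
n=26: reaches L-position 19 → W
n=27: reaches L-position 19 → W
n=28: reaches L-position 21 → W
n=29: reaches L-position 21 → W
n=30: only reaches 29(W), 27(W), 23(W), 22(W), all W → L
n=31: reaches L-position 30 → W
n=32: only reaches 31(W), 29(W), 25(W), 24(W), all W → L
n=33: reaches L-position 32 → W
n=34: only reaches 33(W), 31(W), 27(W), 26(W), all W → L
n=35: reaches L-position 34 → W
n=36: only reaches 35(W), 33(W), 29(W), 28(W), all W → L

36: L, 24: W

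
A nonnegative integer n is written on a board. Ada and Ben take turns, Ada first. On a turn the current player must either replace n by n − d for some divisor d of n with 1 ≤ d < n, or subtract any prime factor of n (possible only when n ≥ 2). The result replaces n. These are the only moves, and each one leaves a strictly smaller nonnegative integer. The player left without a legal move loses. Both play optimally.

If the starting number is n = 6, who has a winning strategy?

Ada wins.

Label each position W (a win for the player to move) or L (a loss). A position with no legal move is L; any other position is W exactly when some move reaches an L, and L when every move reaches a W.
n=0: no move → L
n=1: no move → L
n=2: can move to 0, which is L ⇒ W
n=3: can move to 0, which is L ⇒ W
n=4: moves to 2(W), 3(W); every one is W ⇒ L
n=5: can move to 0, which is L ⇒ W
n=6: can move to 4, which is L ⇒ W
The starting position 6 is W: Ada should move to 4, handing over an L position.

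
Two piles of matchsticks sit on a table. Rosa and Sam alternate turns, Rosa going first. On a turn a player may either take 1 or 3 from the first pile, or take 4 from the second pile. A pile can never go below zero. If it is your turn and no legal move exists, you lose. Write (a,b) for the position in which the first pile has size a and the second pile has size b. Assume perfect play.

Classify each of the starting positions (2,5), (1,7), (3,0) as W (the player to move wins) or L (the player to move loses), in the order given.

Use the standard recursion: the mover loses at a terminal position; elsewhere, the mover wins exactly when some move hands the opponent an L position.
No move ever increases a pile, so every position that can arise here has a ≤ 3 and b ≤ 7; it is enough to label the cells with 0 ≤ a ≤ 3 and 0 ≤ b ≤ 7.
Every move lowers a or b (never raises either), so fill the grid row by row in increasing a, and left to right within a row: each cell's successors are then already labelled.
      b=0  b=1  b=2  b=3  b=4  b=5  b=6  b=7
a=0:    L    L    L    L    W    W    W    W
a=1:    W    W    W    W    L    L    L    L
a=2:    L    L    L    L    W    W    W    W
a=3:    W    W    W    W    L    L    L    L
Cells with no legal move (terminal, hence L): (0,0), (0,1), (0,2), (0,3).
The remaining L cells, each justified by listing all of its moves:
(1,4): moves to (0,4)(W), (1,0)(W); every one is W ⇒ L
(1,5): moves to (0,5)(W), (1,1)(W); every one is W ⇒ L
(1,6): moves to (0,6)(W), (1,2)(W); every one is W ⇒ L
(1,7): moves to (0,7)(W), (1,3)(W); every one is W ⇒ L
(2,0): the only move is to (1,0)(W), a W ⇒ L
(2,1): the only move is to (1,1)(W), a W ⇒ L
(2,2): the only move is to (1,2)(W), a W ⇒ L
(2,3): the only move is to (1,3)(W), a W ⇒ L
(3,4): moves to (2,4)(W), (0,4)(W), (3,0)(W); every one is W ⇒ L
(3,5): moves to (2,5)(W), (0,5)(W), (3,1)(W); every one is W ⇒ L
(3,6): moves to (2,6)(W), (0,6)(W), (3,2)(W); every one is W ⇒ L
(3,7): moves to (2,7)(W), (0,7)(W), (3,3)(W); every one is W ⇒ L
Every other cell has at least one move into one of the L cells above, so it is W.
(2,5): the move to (1,5) reaches an L cell, so W
(1,7): one of the L cells justified above, so L
(3,0): the move to (2,0) reaches an L cell, so W

(2,5): W, (1,7): L, (3,0): W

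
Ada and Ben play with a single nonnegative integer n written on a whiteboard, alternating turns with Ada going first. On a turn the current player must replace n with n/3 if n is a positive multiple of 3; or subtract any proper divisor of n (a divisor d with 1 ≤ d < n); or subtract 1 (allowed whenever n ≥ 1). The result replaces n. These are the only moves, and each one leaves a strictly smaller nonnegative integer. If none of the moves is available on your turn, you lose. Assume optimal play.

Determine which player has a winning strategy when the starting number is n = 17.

Work bottom-up. With no move the player to move loses. Otherwise the position is W if at least one move leads to an L position for the opponent, and L if every move leads to a W.
n=0: no move → L
n=1: →0(L), so W
n=2: →1(W) only, which is W, so L
n=3: →2(L), so W
n=4: →2(L), so W
n=5: →4(W) only, which is W, so L
n=6: →2(L), so W
n=7: →6(W) only, which is W, so L
n=8: →7(L), so W
n=9: →3(W), 6(W), 8(W) — all W, so L
n=10: →5(L), so W
n=11: →10(W) only, which is W, so L
n=12: →9(L), so W
n=13: →12(W) only, which is W, so L
n=14: →7(L), so W
n=15: →5(L), so W
n=16: →8(W), 12(W), 14(W), 15(W) — all W, so L
n=17: →16(L), so W
The starting position 17 is W: Ada should move to 16, handing over an L position.

Ada wins.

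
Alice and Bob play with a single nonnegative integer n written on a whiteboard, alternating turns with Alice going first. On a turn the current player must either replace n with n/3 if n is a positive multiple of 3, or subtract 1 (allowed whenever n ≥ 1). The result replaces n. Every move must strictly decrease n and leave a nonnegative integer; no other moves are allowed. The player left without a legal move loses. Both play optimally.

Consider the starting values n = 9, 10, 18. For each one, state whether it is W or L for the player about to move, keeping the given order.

9: L, 10: W, 18: W

Label each position W (a win for the player to move) or L (a loss). A position with no legal move is L; any other position is W exactly when some move reaches an L, and L when every move reaches a W.
n=0: no move → L
n=1: →0(L), so W
n=2: →1(W) only, which is W, so L
n=3: →2(L), so W
n=4: →3(W) only, which is W, so L
n=5: →4(L), so W
n=6: →2(L), so W
n=7: →6(W) only, which is W, so L
n=8: →7(L), so W
n=9: →3(W), 8(W) — all W, so L
n=10: →9(L), so W
n=11: →10(W) only, which is W, so L
n=12: →4(L), so W
n=13: →12(W) only, which is W, so L
n=14: →13(L), so W
n=15: →5(W), 14(W) — all W, so L
n=16: →15(L), so W
n=17: →16(W) only, which is W, so L
n=18: →17(L), so W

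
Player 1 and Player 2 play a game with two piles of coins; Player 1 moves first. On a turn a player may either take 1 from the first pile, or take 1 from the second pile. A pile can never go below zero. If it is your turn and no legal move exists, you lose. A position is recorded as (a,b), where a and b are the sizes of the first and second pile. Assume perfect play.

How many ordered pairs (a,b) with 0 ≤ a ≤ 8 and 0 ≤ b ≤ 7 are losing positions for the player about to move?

Positions with no move are L. A position that does have a move is losing for the player to move precisely when every available move leads to a winning position for the opponent. Fill in the labels:
Every move lowers a or b (never raises either), so fill the grid row by row in increasing a, and left to right within a row: each cell's successors are then already labelled.
      b=0  b=1  b=2  b=3  b=4  b=5  b=6  b=7
a=0:    L    W    L    W    L    W    L    W
a=1:    W    L    W    L    W    L    W    L
a=2:    L    W    L    W    L    W    L    W
a=3:    W    L    W    L    W    L    W    L
a=4:    L    W    L    W    L    W    L    W
a=5:    W    L    W    L    W    L    W    L
a=6:    L    W    L    W    L    W    L    W
a=7:    W    L    W    L    W    L    W    L
a=8:    L    W    L    W    L    W    L    W
Cells with no legal move (terminal, hence L): (0,0).
The remaining L cells, each justified by listing all of its moves:
(0,2): →(0,1)(W) only, which is W, so L
(0,4): →(0,3)(W) only, which is W, so L
(0,6): →(0,5)(W) only, which is W, so L
(1,1): →(0,1)(W), (1,0)(W) — all W, so L
(1,3): →(0,3)(W), (1,2)(W) — all W, so L
(1,5): →(0,5)(W), (1,4)(W) — all W, so L
(1,7): →(0,7)(W), (1,6)(W) — all W, so L
(2,0): →(1,0)(W) only, which is W, so L
(2,2): →(1,2)(W), (2,1)(W) — all W, so L
(2,4): →(1,4)(W), (2,3)(W) — all W, so L
(2,6): →(1,6)(W), (2,5)(W) — all W, so L
(3,1): →(2,1)(W), (3,0)(W) — all W, so L
(3,3): →(2,3)(W), (3,2)(W) — all W, so L
(3,5): →(2,5)(W), (3,4)(W) — all W, so L
(3,7): →(2,7)(W), (3,6)(W) — all W, so L
(4,0): →(3,0)(W) only, which is W, so L
(4,2): →(3,2)(W), (4,1)(W) — all W, so L
(4,4): →(3,4)(W), (4,3)(W) — all W, so L
(4,6): →(3,6)(W), (4,5)(W) — all W, so L
(5,1): →(4,1)(W), (5,0)(W) — all W, so L
(5,3): →(4,3)(W), (5,2)(W) — all W, so L
(5,5): →(4,5)(W), (5,4)(W) — all W, so L
(5,7): →(4,7)(W), (5,6)(W) — all W, so L
(6,0): →(5,0)(W) only, which is W, so L
(6,2): →(5,2)(W), (6,1)(W) — all W, so L
(6,4): →(5,4)(W), (6,3)(W) — all W, so L
(6,6): →(5,6)(W), (6,5)(W) — all W, so L
(7,1): →(6,1)(W), (7,0)(W) — all W, so L
(7,3): →(6,3)(W), (7,2)(W) — all W, so L
(7,5): →(6,5)(W), (7,4)(W) — all W, so L
(7,7): →(6,7)(W), (7,6)(W) — all W, so L
(8,0): →(7,0)(W) only, which is W, so L
(8,2): →(7,2)(W), (8,1)(W) — all W, so L
(8,4): →(7,4)(W), (8,3)(W) — all W, so L
(8,6): →(7,6)(W), (8,5)(W) — all W, so L
Every other cell has at least one move into one of the L cells above, so it is W.
L cells per row: a=0: 4, a=1: 4, a=2: 4, a=3: 4, a=4: 4, a=5: 4, a=6: 4, a=7: 4, a=8: 4; total 36.

36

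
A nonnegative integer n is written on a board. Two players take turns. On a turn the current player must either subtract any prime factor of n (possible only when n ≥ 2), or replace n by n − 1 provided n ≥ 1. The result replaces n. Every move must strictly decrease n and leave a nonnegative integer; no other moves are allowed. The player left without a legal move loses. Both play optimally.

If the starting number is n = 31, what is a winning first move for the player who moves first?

Move to 0.

Build the W/L table. Terminal = L. A non-terminal position is W if it has a move to some L; otherwise it is L.
n=0: no move → L
n=1: →0(L), so W
n=2: →0(L), so W
n=3: →0(L), so W
n=4: →2(W), 3(W) — all W, so L
n=5: →0(L), so W
n=6: →4(L), so W
n=7: →0(L), so W
n=8: →6(W), 7(W) — all W, so L
n=9: →8(L), so W
n=10: →8(L), so W
n=11: →0(L), so W
n=12: →9(W), 10(W), 11(W) — all W, so L
n=13: →0(L), so W
n=14: →12(L), so W
n=15: →12(L), so W
n=16: →14(W), 15(W) — all W, so L
n=17: →0(L), so W
n=18: →16(L), so W
n=19: →0(L), so W
n=20: →15(W), 18(W), 19(W) — all W, so L
n=21: →20(L), so W
n=22: →20(L), so W
n=23: →0(L), so W
n=24: →21(W), 22(W), 23(W) — all W, so L
n=25: →20(L), so W
n=26: →24(L), so W
n=27: →24(L), so W
n=28: →21(W), 26(W), 27(W) — all W, so L
n=29: →0(L), so W
n=30: →28(L), so W
n=31: →0(L), so W
From 31, the L positions reachable in one move are: 0.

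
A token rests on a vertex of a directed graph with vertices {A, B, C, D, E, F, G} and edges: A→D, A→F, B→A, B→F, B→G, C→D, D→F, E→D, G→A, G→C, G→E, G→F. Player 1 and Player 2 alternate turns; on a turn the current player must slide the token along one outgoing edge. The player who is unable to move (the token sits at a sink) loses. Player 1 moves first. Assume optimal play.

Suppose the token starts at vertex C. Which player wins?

Player 2 wins.

Compute win/loss labels from the base case upward. A position with no move is L. Any other position is W if it can reach an L in one move, else L.
Every edge goes from a vertex to one that appears earlier in the order F, D, A, C, E, G, B, so processing vertices in that order labels each vertex after all of its successors.
F: no outgoing edge → L
D: →F(L), so W
A: →F(L), so W
C: →D(W) only, which is W, so L
E: →D(W) only, which is W, so L
G: →E(L), so W
B: →F(L), so W
The starting position C is L: whatever Player 1 does, the opponent receives a W position.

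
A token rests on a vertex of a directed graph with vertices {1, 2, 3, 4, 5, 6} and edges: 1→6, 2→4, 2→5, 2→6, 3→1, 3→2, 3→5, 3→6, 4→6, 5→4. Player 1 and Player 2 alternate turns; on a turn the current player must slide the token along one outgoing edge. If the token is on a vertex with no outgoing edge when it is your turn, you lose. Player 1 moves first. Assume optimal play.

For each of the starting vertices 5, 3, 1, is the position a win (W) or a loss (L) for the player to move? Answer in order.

5: L, 3: W, 1: W

Positions with no move are L. A position that does have a move is losing for the player to move precisely when every available move leads to a winning position for the opponent. Fill in the labels:
Every edge goes from a vertex to one that appears earlier in the order 6, 4, 5, 2, 1, 3, so processing vertices in that order labels each vertex after all of its successors.
6: no outgoing edge → L
4: W (go to 6, an L position)
5: L (sole option 4(W) is W)
2: W (go to 5, an L position)
1: W (go to 6, an L position)
3: W (go to 5, an L position)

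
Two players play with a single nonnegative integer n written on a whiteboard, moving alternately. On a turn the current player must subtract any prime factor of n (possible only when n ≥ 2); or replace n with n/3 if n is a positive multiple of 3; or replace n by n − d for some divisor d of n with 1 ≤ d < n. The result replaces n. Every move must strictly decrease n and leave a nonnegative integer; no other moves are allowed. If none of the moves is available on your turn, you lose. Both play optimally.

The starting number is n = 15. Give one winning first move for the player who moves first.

Move to 14.

Label each position W (a win for the player to move) or L (a loss). A position with no legal move is L; any other position is W exactly when some move reaches an L, and L when every move reaches a W.
n=0: no move → L
n=1: no move → L
n=2: W (go to 0, an L position)
n=3: W (go to 0, an L position)
n=4: L (options 2(W), 3(W) are all W)
n=5: W (go to 0, an L position)
n=6: W (go to 4, an L position)
n=7: W (go to 0, an L position)
n=8: W (go to 4, an L position)
n=9: L (options 3(W), 6(W), 8(W) are all W)
n=10: W (go to 9, an L position)
n=11: W (go to 0, an L position)
n=12: W (go to 4, an L position)
n=13: W (go to 0, an L position)
n=14: L (options 7(W), 12(W), 13(W) are all W)
n=15: W (go to 14, an L position)
From 15, the L positions reachable in one move are: 14.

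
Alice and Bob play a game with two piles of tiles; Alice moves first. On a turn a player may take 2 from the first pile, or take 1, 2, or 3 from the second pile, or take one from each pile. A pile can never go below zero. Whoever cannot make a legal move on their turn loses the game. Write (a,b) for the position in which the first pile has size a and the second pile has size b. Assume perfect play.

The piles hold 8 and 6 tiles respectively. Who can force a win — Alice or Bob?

Classify positions by backward induction: terminal positions (no move available) are L. From any other position, the mover wins iff some move reaches an L.
No move ever increases a pile, so every position that can arise here has a ≤ 8 and b ≤ 6; it is enough to label the cells with 0 ≤ a ≤ 8 and 0 ≤ b ≤ 6.
Every move lowers a or b (never raises either), so fill the grid row by row in increasing a, and left to right within a row: each cell's successors are then already labelled.
      b=0  b=1  b=2  b=3  b=4  b=5  b=6
a=0:    L    W    W    W    L    W    W
a=1:    L    W    W    W    L    W    W
a=2:    W    W    L    W    W    W    L
a=3:    W    L    W    W    W    L    W
a=4:    L    W    W    W    L    W    W
a=5:    L    W    W    W    L    W    W
a=6:    W    W    L    W    W    W    L
a=7:    W    L    W    W    W    L    W
a=8:    L    W    W    W    L    W    W
Cells with no legal move (terminal, hence L): (0,0), (1,0).
The remaining L cells, each justified by listing all of its moves:
(0,4): →(0,3)(W), (0,2)(W), (0,1)(W) — all W, so L
(1,4): →(1,3)(W), (1,2)(W), (1,1)(W), (0,3)(W) — all W, so L
(2,2): →(0,2)(W), (2,1)(W), (2,0)(W), (1,1)(W) — all W, so L
(2,6): →(0,6)(W), (2,5)(W), (2,4)(W), (2,3)(W), (1,5)(W) — all W, so L
(3,1): →(1,1)(W), (3,0)(W), (2,0)(W) — all W, so L
(3,5): →(1,5)(W), (3,4)(W), (3,3)(W), (3,2)(W), (2,4)(W) — all W, so L
(4,0): →(2,0)(W) only, which is W, so L
(4,4): →(2,4)(W), (4,3)(W), (4,2)(W), (4,1)(W), (3,3)(W) — all W, so L
(5,0): →(3,0)(W) only, which is W, so L
(5,4): →(3,4)(W), (5,3)(W), (5,2)(W), (5,1)(W), (4,3)(W) — all W, so L
(6,2): →(4,2)(W), (6,1)(W), (6,0)(W), (5,1)(W) — all W, so L
(6,6): →(4,6)(W), (6,5)(W), (6,4)(W), (6,3)(W), (5,5)(W) — all W, so L
(7,1): →(5,1)(W), (7,0)(W), (6,0)(W) — all W, so L
(7,5): →(5,5)(W), (7,4)(W), (7,3)(W), (7,2)(W), (6,4)(W) — all W, so L
(8,0): →(6,0)(W) only, which is W, so L
(8,4): →(6,4)(W), (8,3)(W), (8,2)(W), (8,1)(W), (7,3)(W) — all W, so L
Every other cell has at least one move into one of the L cells above, so it is W.
The starting position (8,6) is W: Alice should move to (6,6), handing over an L position.

Alice wins.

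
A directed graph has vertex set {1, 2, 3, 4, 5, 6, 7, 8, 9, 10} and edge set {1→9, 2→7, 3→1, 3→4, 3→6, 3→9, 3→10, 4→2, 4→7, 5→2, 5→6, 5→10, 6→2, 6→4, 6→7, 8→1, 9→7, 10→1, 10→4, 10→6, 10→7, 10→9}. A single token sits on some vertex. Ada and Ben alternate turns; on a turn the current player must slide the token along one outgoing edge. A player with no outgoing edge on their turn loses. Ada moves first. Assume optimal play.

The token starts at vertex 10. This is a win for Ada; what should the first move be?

Move to 1.

Label each position W (a win for the player to move) or L (a loss). A position with no legal move is L; any other position is W exactly when some move reaches an L, and L when every move reaches a W.
Every edge goes from a vertex to one that appears earlier in the order 7, 2, 4, 9, 6, 1, 10, 5, 3, 8, so processing vertices in that order labels each vertex after all of its successors.
7: no outgoing edge → L
2: can move to 7, which is L ⇒ W
4: can move to 7, which is L ⇒ W
9: can move to 7, which is L ⇒ W
6: can move to 7, which is L ⇒ W
1: the only move is to 9(W), a W ⇒ L
10: can move to 1, which is L ⇒ W
5: moves to 10(W), 6(W), 2(W); every one is W ⇒ L
3: can move to 1, which is L ⇒ W
8: can move to 1, which is L ⇒ W
From 10, the L positions reachable in one move are: 1, 7. Any move reaching one of these is winning.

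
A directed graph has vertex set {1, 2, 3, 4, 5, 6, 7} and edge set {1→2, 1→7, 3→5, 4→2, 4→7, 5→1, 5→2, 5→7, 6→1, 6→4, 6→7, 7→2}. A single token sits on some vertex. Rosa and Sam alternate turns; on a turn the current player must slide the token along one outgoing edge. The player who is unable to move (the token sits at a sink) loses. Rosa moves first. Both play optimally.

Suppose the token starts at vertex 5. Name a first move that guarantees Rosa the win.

Classify positions by backward induction: terminal positions (no move available) are L. From any other position, the mover wins iff some move reaches an L.
Every edge goes from a vertex to one that appears earlier in the order 2, 7, 1, 5, 3, 4, 6, so processing vertices in that order labels each vertex after all of its successors.
2: no outgoing edge → L
7: →2(L), so W
1: →2(L), so W
5: →2(L), so W
3: →5(W) only, which is W, so L
4: →2(L), so W
6: →4(W), 1(W), 7(W) — all W, so L
From 5, the L positions reachable in one move are: 2.

Move to 2.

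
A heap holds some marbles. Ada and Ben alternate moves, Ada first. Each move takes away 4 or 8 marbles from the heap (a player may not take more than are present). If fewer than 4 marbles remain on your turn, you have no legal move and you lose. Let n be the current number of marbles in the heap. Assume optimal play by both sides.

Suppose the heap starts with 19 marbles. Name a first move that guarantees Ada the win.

Positions with no move are L. A position that does have a move is losing for the player to move precisely when every available move leads to a winning position for the opponent. Fill in the labels:
n=0: no move → L
n=1: no move → L
n=2: no move → L
n=3: no move → L
n=4: W (go to 0, an L position)
n=5: W (go to 1, an L position)
n=6: W (go to 2, an L position)
n=7: W (go to 3, an L position)
n=8: W (go to 0, an L position)
n=9: W (go to 1, an L position)
n=10: W (go to 2, an L position)
n=11: W (go to 3, an L position)
n=12: L (options 8(W), 4(W) are all W)
n=13: L (options 9(W), 5(W) are all W)
n=14: L (options 10(W), 6(W) are all W)
n=15: L (options 11(W), 7(W) are all W)
n=16: W (go to 12, an L position)
n=17: W (go to 13, an L position)
n=18: W (go to 14, an L position)
n=19: W (go to 15, an L position)
From 19, the L positions reachable in one move are: 15.

Remove 4, leaving 15.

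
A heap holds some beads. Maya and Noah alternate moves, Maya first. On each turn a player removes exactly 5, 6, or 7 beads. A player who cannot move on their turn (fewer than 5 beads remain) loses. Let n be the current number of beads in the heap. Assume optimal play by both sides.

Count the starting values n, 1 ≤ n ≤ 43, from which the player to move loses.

19

Build the W/L table. Terminal = L. A non-terminal position is W if it has a move to some L; otherwise it is L.
n=0: no move → L
n=1: no move → L
n=2: no move → L
n=3: no move → L
n=4: no move → L
n=5: can move to 0, which is L ⇒ W
n=6: can move to 1, which is L ⇒ W
n=7: can move to 2, which is L ⇒ W
n=8: can move to 3, which is L ⇒ W
n=9: can move to 4, which is L ⇒ W
n=10: can move to 4, which is L ⇒ W
n=11: can move to 4, which is L ⇒ W
n=12: moves to 7(W), 6(W), 5(W); every one is W ⇒ L
n=13: moves to 8(W), 7(W), 6(W); every one is W ⇒ L
n=14: moves to 9(W), 8(W), 7(W); every one is W ⇒ L
n=15: moves to 10(W), 9(W), 8(W); every one is W ⇒ L
n=16: moves to 11(W), 10(W), 9(W); every one is W ⇒ L
n=17: can move to 12, which is L ⇒ W
n=18: can move to 13, which is L ⇒ W
n=19: can move to 14, which is L ⇒ W
n=20: can move to 15, which is L ⇒ W
n=21: can move to 16, which is L ⇒ W
n=22: can move to 16, which is L ⇒ W
n=23: can move to 16, which is L ⇒ W
n=24: moves to 19(W), 18(W), 17(W); every one is W ⇒ L
n=25: moves to 20(W), 19(W), 18(W); every one is W ⇒ L
n=26: moves to 21(W), 20(W), 19(W); every one is W ⇒ L
n=27: moves to 22(W), 21(W), 20(W); every one is W ⇒ L
n=28: moves to 23(W), 22(W), 21(W); every one is W ⇒ L
n=29: can move to 24, which is L ⇒ W
n=30: can move to 25, which is L ⇒ W
n=31: can move to 26, which is L ⇒ W
n=32: can move to 27, which is L ⇒ W
n=33: can move to 28, which is L ⇒ W
n=34: can move to 28, which is L ⇒ W
n=35: can move to 28, which is L ⇒ W
n=36: moves to 31(W), 30(W), 29(W); every one is W ⇒ L
n=37: moves to 32(W), 31(W), 30(W); every one is W ⇒ L
n=38: moves to 33(W), 32(W), 31(W); every one is W ⇒ L
n=39: moves to 34(W), 33(W), 32(W); every one is W ⇒ L
n=40: moves to 35(W), 34(W), 33(W); every one is W ⇒ L
n=41: can move to 36, which is L ⇒ W
n=42: can move to 37, which is L ⇒ W
n=43: can move to 38, which is L ⇒ W
L entries with 1 ≤ n ≤ 43 (n=0 is outside the asked range and is not counted): n = 1, 2, 3, 4, 12, 13, 14, 15, 16, 24, 25, 26, 27, 28, 36, 37, 38, 39, 40; that makes 19.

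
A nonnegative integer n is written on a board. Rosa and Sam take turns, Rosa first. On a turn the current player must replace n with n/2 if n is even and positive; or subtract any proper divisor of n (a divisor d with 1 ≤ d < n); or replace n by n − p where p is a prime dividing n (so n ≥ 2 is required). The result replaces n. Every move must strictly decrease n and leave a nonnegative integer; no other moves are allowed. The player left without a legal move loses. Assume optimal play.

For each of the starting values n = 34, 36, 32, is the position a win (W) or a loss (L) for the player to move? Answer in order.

34: W, 36: W, 32: L

Build the W/L table. Terminal = L. A non-terminal position is W if it has a move to some L; otherwise it is L.
n=0: no move → L
n=1: no move → L
n=2: reaches L-position 0 → W
n=3: reaches L-position 0 → W
n=4: only reaches 2(W), 3(W), all W → L
n=5: reaches L-position 0 → W
n=6: reaches L-position 4 → W
n=7: reaches L-position 0 → W
n=8: reaches L-position 4 → W
n=9: only reaches 6(W), 8(W), all W → L
n=10: reaches L-position 9 → W
n=11: reaches L-position 0 → W
n=12: reaches L-position 9 → W
n=13: reaches L-position 0 → W
n=14: only reaches 7(W), 12(W), 13(W), all W → L
n=15: reaches L-position 14 → W
n=16: reaches L-position 14 → W
n=17: reaches L-position 0 → W
n=18: reaches L-position 9 → W
n=19: reaches L-position 0 → W
n=20: only reaches 10(W), 15(W), 16(W), 18(W), 19(W), all W → L
n=21: reaches L-position 14 → W
n=22: reaches L-position 20 → W
n=23: reaches L-position 0 → W
n=24: reaches L-position 20 → W
n=25: reaches L-position 20 → W
n=26: only reaches 13(W), 24(W), 25(W), all W → L
n=27: reaches L-position 26 → W
n=28: reaches L-position 14 → W
n=29: reaches L-position 0 → W
n=30: reaches L-position 20 → W
n=31: reaches L-position 0 → W
n=32: only reaches 16(W), 24(W), 28(W), 30(W), 31(W), all W → L
n=33: reaches L-position 32 → W
n=34: reaches L-position 32 → W
n=35: only reaches 28(W), 30(W), 34(W), all W → L
n=36: reaches L-position 32 → W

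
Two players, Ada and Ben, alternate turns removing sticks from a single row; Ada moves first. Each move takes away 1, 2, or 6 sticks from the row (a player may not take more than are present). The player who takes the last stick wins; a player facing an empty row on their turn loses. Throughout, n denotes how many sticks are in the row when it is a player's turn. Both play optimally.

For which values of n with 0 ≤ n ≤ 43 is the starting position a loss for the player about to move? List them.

0, 3, 7, 10, 14, 17, 21, 24, 28, 31, 35, 38, 42

Positions with no move are L. A position that does have a move is losing for the player to move precisely when every available move leads to a winning position for the opponent. Fill in the labels:
n=0: no move → L
n=1: W (go to 0, an L position)
n=2: W (go to 0, an L position)
n=3: L (options 2(W), 1(W) are all W)
n=4: W (go to 3, an L position)
n=5: W (go to 3, an L position)
n=6: W (go to 0, an L position)
n=7: L (options 6(W), 5(W), 1(W) are all W)
n=8: W (go to 7, an L position)
n=9: W (go to 7, an L position)
n=10: L (options 9(W), 8(W), 4(W) are all W)
n=11: W (go to 10, an L position)
n=12: W (go to 10, an L position)
n=13: W (go to 7, an L position)
n=14: L (options 13(W), 12(W), 8(W) are all W)
n=15: W (go to 14, an L position)
n=16: W (go to 14, an L position)
n=17: L (options 16(W), 15(W), 11(W) are all W)
n=18: W (go to 17, an L position)
n=19: W (go to 17, an L position)
n=20: W (go to 14, an L position)
n=21: L (options 20(W), 19(W), 15(W) are all W)
n=22: W (go to 21, an L position)
n=23: W (go to 21, an L position)
n=24: L (options 23(W), 22(W), 18(W) are all W)
n=25: W (go to 24, an L position)
n=26: W (go to 24, an L position)
n=27: W (go to 21, an L position)
n=28: L (options 27(W), 26(W), 22(W) are all W)
n=29: W (go to 28, an L position)
n=30: W (go to 28, an L position)
n=31: L (options 30(W), 29(W), 25(W) are all W)
n=32: W (go to 31, an L position)
n=33: W (go to 31, an L position)
n=34: W (go to 28, an L position)
n=35: L (options 34(W), 33(W), 29(W) are all W)
n=36: W (go to 35, an L position)
n=37: W (go to 35, an L position)
n=38: L (options 37(W), 36(W), 32(W) are all W)
n=39: W (go to 38, an L position)
n=40: W (go to 38, an L position)
n=41: W (go to 35, an L position)
n=42: L (options 41(W), 40(W), 36(W) are all W)
n=43: W (go to 42, an L position)
The losing starting values of n are exactly the entries labelled L in this table (13 of them).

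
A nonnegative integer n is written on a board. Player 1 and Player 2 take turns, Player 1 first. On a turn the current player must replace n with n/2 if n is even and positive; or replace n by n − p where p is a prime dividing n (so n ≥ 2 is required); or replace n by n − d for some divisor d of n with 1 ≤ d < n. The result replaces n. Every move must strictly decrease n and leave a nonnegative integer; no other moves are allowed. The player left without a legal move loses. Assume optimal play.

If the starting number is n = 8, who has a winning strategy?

Player 1 wins.

Work bottom-up. With no move the player to move loses. Otherwise the position is W if at least one move leads to an L position for the opponent, and L if every move leads to a W.
n=0: no move → L
n=1: no move → L
n=2: reaches L-position 0 → W
n=3: reaches L-position 0 → W
n=4: only reaches 2(W), 3(W), all W → L
n=5: reaches L-position 0 → W
n=6: reaches L-position 4 → W
n=7: reaches L-position 0 → W
n=8: reaches L-position 4 → W
From 8 Player 1 can move to 4, reaching an L position.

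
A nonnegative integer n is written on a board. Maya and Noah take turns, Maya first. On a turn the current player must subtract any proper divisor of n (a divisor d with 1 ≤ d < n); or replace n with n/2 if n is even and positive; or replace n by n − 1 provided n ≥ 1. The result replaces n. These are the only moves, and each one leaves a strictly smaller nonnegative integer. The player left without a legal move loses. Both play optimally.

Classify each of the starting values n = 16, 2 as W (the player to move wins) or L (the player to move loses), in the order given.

Build the W/L table. Terminal = L. A non-terminal position is W if it has a move to some L; otherwise it is L.
n=0: no move → L
n=1: W (go to 0, an L position)
n=2: L (sole option 1(W) is W)
n=3: W (go to 2, an L position)
n=4: W (go to 2, an L position)
n=5: L (sole option 4(W) is W)
n=6: W (go to 5, an L position)
n=7: L (sole option 6(W) is W)
n=8: W (go to 7, an L position)
n=9: L (options 6(W), 8(W) are all W)
n=10: W (go to 5, an L position)
n=11: L (sole option 10(W) is W)
n=12: W (go to 9, an L position)
n=13: L (sole option 12(W) is W)
n=14: W (go to 7, an L position)
n=15: L (options 10(W), 12(W), 14(W) are all W)
n=16: W (go to 15, an L position)

16: W, 2: L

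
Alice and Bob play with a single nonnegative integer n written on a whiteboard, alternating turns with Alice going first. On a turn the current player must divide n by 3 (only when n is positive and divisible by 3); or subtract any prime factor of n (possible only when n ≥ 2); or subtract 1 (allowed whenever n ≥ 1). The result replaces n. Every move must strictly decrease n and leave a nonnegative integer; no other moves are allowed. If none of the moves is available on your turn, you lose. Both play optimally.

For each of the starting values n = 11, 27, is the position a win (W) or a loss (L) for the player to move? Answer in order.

11: W, 27: L

Label each position W (a win for the player to move) or L (a loss). A position with no legal move is L; any other position is W exactly when some move reaches an L, and L when every move reaches a W.
n=0: no move → L
n=1: →0(L), so W
n=2: →0(L), so W
n=3: →0(L), so W
n=4: →2(W), 3(W) — all W, so L
n=5: →0(L), so W
n=6: →4(L), so W
n=7: →0(L), so W
n=8: →6(W), 7(W) — all W, so L
n=9: →8(L), so W
n=10: →8(L), so W
n=11: →0(L), so W
n=12: →4(L), so W
n=13: →0(L), so W
n=14: →7(W), 12(W), 13(W) — all W, so L
n=15: →14(L), so W
n=16: →14(L), so W
n=17: →0(L), so W
n=18: →6(W), 15(W), 16(W), 17(W) — all W, so L
n=19: →0(L), so W
n=20: →18(L), so W
n=21: →14(L), so W
n=22: →11(W), 20(W), 21(W) — all W, so L
n=23: →0(L), so W
n=24: →8(L), so W
n=25: →20(W), 24(W) — all W, so L
n=26: →25(L), so W
n=27: →9(W), 24(W), 26(W) — all W, so L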